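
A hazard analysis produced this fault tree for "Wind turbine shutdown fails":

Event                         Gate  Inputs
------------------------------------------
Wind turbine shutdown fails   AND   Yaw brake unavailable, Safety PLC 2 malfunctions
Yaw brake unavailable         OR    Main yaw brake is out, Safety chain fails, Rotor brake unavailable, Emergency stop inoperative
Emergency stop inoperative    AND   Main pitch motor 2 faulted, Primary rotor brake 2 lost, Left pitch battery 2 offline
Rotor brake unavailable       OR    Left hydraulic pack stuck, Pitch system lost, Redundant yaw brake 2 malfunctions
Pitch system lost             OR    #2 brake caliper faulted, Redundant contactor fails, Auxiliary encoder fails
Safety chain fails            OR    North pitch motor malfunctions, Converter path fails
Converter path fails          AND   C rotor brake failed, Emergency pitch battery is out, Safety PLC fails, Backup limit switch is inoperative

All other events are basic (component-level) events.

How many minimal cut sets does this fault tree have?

9

Converter path fails [AND]: one cut set from each child combined → 1 × 1 × 1 × 1 = 1 cut set(s).
Safety chain fails [OR]: union of children's cut sets → 2 cut set(s).
Pitch system lost [OR]: union of children's cut sets → 3 cut set(s).
Rotor brake unavailable [OR]: union of children's cut sets → 5 cut set(s).
Emergency stop inoperative [AND]: one cut set from each child combined → 1 × 1 × 1 = 1 cut set(s).
Yaw brake unavailable [OR]: union of children's cut sets → 9 cut set(s).
Wind turbine shutdown fails [AND]: one cut set from each child combined → 9 × 1 = 9 cut set(s).
Minimal cut sets: {Main yaw brake is out, Safety PLC 2 malfunctions}; {North pitch motor malfunctions, Safety PLC 2 malfunctions}; {Backup limit switch is inoperative, C rotor brake failed, Emergency pitch battery is out, Safety PLC 2 malfunctions, Safety PLC fails}; {Left hydraulic pack stuck, Safety PLC 2 malfunctions}; {#2 brake caliper faulted, Safety PLC 2 malfunctions}; {Redundant contactor fails, Safety PLC 2 malfunctions}; {Auxiliary encoder fails, Safety PLC 2 malfunctions}; {Redundant yaw brake 2 malfunctions, Safety PLC 2 malfunctions}; {Left pitch battery 2 offline, Main pitch motor 2 faulted, Primary rotor brake 2 lost, Safety PLC 2 malfunctions}.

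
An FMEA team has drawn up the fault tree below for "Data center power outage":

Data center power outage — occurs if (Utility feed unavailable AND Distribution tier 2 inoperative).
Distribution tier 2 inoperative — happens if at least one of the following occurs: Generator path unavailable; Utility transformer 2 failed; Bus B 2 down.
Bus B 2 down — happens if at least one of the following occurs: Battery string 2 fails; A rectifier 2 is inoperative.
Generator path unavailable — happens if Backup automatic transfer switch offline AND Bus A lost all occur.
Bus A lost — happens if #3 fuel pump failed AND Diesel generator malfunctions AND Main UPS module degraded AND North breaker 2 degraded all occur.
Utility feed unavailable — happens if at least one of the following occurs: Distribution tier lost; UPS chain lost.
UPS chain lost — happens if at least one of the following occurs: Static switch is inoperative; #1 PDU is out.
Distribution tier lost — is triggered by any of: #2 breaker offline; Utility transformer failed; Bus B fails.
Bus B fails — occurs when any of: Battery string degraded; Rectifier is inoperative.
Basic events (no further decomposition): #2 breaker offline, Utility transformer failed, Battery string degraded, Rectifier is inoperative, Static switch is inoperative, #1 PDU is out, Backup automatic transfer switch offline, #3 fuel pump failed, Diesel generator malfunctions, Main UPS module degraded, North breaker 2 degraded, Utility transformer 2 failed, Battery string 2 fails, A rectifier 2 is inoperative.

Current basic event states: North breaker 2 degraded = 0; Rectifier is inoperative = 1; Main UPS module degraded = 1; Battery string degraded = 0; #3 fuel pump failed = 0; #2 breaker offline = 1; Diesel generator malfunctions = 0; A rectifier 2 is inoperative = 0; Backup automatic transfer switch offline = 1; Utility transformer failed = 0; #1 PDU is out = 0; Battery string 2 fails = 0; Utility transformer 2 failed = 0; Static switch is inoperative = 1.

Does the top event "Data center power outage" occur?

Bus B fails [OR]: Battery string degraded=not, Rectifier is inoperative=occurs → at least one input occurs → occurs.
Distribution tier lost [OR]: #2 breaker offline=occurs, Utility transformer failed=not, Bus B fails=occurs → at least one input occurs → occurs.
UPS chain lost [OR]: Static switch is inoperative=occurs, #1 PDU is out=not → at least one input occurs → occurs.
Utility feed unavailable [OR]: Distribution tier lost=occurs, UPS chain lost=occurs → at least one input occurs → occurs.
Bus A lost [AND]: #3 fuel pump failed=not, Diesel generator malfunctions=not, Main UPS module degraded=occurs, North breaker 2 degraded=not → not all inputs occur → does not occur.
Generator path unavailable [AND]: Backup automatic transfer switch offline=occurs, Bus A lost=not → not all inputs occur → does not occur.
Bus B 2 down [OR]: Battery string 2 fails=not, A rectifier 2 is inoperative=not → no input occurs → does not occur.
Distribution tier 2 inoperative [OR]: Generator path unavailable=not, Utility transformer 2 failed=not, Bus B 2 down=not → no input occurs → does not occur.
Data center power outage [AND]: Utility feed unavailable=occurs, Distribution tier 2 inoperative=not → not all inputs occur → does not occur.

No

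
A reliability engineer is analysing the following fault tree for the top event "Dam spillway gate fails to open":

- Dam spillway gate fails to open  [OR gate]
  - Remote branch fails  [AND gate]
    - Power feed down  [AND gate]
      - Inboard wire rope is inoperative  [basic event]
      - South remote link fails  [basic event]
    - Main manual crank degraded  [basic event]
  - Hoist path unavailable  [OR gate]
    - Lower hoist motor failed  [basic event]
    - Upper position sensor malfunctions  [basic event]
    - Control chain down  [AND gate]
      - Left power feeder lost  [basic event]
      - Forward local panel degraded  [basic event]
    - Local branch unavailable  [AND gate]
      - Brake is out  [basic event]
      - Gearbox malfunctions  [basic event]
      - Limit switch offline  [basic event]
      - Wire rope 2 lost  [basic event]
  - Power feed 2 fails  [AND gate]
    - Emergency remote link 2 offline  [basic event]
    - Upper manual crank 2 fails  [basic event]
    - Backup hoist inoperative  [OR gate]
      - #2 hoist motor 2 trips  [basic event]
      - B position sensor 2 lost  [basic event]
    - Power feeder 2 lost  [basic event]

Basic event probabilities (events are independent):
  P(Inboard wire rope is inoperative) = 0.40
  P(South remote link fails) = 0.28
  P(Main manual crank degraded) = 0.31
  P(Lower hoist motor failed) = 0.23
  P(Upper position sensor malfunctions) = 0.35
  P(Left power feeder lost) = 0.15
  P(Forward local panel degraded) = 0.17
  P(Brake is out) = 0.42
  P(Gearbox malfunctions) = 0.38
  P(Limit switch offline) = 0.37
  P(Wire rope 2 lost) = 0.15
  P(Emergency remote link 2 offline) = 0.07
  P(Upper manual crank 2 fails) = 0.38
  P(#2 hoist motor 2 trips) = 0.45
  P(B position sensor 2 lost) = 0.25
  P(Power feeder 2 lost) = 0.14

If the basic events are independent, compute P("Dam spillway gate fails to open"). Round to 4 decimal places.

0.5344

P(Power feed down) [AND] = 0.40 × 0.28 = 0.112000
P(Remote branch fails) [AND] = 0.112000 × 0.31 = 0.034720
P(Control chain down) [AND] = 0.15 × 0.17 = 0.025500
P(Local branch unavailable) [AND] = 0.42 × 0.38 × 0.37 × 0.15 = 0.008858
P(Hoist path unavailable) [OR] = 1 − (1−0.23) × (1−0.35) × (1−0.025500) × (1−0.008858) = 0.516583
P(Backup hoist inoperative) [OR] = 1 − (1−0.45) × (1−0.25) = 0.587500
P(Power feed 2 fails) [AND] = 0.07 × 0.38 × 0.587500 × 0.14 = 0.002188
P(Dam spillway gate fails to open) [OR] = 1 − (1−0.034720) × (1−0.516583) × (1−0.002188) = 0.534388
Rounded to 4 decimal places: P(Dam spillway gate fails to open) ≈ 0.5344.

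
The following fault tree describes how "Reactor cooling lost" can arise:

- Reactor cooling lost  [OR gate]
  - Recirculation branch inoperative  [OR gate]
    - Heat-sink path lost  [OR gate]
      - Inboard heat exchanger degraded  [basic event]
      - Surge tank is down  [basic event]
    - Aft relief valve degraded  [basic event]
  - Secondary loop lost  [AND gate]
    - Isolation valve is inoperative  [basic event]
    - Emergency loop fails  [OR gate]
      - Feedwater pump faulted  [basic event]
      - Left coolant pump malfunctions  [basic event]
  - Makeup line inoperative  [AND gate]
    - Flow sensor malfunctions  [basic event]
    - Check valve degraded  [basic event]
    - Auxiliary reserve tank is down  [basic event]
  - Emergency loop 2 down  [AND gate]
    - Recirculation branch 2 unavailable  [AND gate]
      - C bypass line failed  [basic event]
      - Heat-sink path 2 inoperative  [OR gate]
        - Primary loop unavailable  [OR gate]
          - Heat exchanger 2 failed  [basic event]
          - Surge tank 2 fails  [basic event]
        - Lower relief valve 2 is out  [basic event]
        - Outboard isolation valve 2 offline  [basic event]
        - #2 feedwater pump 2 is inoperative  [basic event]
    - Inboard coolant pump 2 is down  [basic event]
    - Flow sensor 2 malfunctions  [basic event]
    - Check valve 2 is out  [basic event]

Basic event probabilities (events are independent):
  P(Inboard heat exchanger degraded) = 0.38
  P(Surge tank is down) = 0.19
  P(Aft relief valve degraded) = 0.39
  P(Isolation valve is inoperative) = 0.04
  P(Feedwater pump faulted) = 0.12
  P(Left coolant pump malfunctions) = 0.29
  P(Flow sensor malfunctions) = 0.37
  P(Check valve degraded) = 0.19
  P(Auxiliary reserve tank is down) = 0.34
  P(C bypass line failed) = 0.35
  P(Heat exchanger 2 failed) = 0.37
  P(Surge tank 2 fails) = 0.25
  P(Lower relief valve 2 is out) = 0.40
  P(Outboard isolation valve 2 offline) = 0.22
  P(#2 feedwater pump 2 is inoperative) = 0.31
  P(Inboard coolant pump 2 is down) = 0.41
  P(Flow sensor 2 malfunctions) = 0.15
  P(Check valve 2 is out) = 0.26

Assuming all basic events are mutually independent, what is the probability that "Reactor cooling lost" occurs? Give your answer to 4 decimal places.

0.7069

P(Heat-sink path lost) [OR] = 1 − (1−0.38) × (1−0.19) = 0.497800
P(Recirculation branch inoperative) [OR] = 1 − (1−0.497800) × (1−0.39) = 0.693658
P(Emergency loop fails) [OR] = 1 − (1−0.12) × (1−0.29) = 0.375200
P(Secondary loop lost) [AND] = 0.04 × 0.375200 = 0.015008
P(Makeup line inoperative) [AND] = 0.37 × 0.19 × 0.34 = 0.023902
P(Primary loop unavailable) [OR] = 1 − (1−0.37) × (1−0.25) = 0.527500
P(Heat-sink path 2 inoperative) [OR] = 1 − (1−0.527500) × (1−0.40) × (1−0.22) × (1−0.31) = 0.847420
P(Recirculation branch 2 unavailable) [AND] = 0.35 × 0.847420 = 0.296597
P(Emergency loop 2 down) [AND] = 0.296597 × 0.41 × 0.15 × 0.26 = 0.004743
P(Reactor cooling lost) [OR] = 1 − (1−0.693658) × (1−0.015008) × (1−0.023902) × (1−0.004743) = 0.706865
Rounded to 4 decimal places: P(Reactor cooling lost) ≈ 0.7069.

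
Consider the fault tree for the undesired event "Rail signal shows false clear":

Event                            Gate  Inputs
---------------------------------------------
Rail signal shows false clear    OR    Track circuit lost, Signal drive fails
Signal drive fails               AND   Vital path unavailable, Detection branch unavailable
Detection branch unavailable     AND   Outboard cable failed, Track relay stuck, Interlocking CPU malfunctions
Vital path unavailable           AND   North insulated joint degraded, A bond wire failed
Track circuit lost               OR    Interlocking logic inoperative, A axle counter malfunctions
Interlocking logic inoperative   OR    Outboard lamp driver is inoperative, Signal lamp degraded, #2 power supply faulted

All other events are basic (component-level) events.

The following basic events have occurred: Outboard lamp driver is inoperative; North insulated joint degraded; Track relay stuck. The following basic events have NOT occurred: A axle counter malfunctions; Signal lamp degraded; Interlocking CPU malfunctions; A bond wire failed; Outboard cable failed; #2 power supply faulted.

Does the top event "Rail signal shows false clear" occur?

Yes

Interlocking logic inoperative [OR]: Outboard lamp driver is inoperative=occurs, Signal lamp degraded=not, #2 power supply faulted=not → at least one input occurs → occurs.
Track circuit lost [OR]: Interlocking logic inoperative=occurs, A axle counter malfunctions=not → at least one input occurs → occurs.
Vital path unavailable [AND]: North insulated joint degraded=occurs, A bond wire failed=not → not all inputs occur → does not occur.
Detection branch unavailable [AND]: Outboard cable failed=not, Track relay stuck=occurs, Interlocking CPU malfunctions=not → not all inputs occur → does not occur.
Signal drive fails [AND]: Vital path unavailable=not, Detection branch unavailable=not → not all inputs occur → does not occur.
Rail signal shows false clear [OR]: Track circuit lost=occurs, Signal drive fails=not → at least one input occurs → occurs.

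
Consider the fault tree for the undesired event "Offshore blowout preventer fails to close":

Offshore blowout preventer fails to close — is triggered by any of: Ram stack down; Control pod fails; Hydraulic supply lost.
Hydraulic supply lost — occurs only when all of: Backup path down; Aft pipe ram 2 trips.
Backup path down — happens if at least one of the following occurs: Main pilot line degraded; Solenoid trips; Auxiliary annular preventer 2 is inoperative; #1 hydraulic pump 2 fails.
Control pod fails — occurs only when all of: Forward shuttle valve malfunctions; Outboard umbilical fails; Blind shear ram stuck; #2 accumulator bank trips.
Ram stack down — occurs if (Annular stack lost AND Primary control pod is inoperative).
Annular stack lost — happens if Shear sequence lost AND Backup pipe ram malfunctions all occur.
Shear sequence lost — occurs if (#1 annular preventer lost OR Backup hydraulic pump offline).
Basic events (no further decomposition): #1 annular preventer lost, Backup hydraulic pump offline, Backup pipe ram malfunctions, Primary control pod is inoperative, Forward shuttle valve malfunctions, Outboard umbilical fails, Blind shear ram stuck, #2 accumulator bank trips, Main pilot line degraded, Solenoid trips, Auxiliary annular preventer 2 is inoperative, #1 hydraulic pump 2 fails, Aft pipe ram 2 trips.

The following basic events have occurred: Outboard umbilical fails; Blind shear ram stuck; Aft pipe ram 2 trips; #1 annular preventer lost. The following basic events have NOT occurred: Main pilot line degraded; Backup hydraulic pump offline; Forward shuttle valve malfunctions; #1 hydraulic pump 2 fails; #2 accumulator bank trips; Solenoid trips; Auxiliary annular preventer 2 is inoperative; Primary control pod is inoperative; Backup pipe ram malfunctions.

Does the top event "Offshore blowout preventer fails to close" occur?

Shear sequence lost [OR]: #1 annular preventer lost=occurs, Backup hydraulic pump offline=not → at least one input occurs → occurs.
Annular stack lost [AND]: Shear sequence lost=occurs, Backup pipe ram malfunctions=not → not all inputs occur → does not occur.
Ram stack down [AND]: Annular stack lost=not, Primary control pod is inoperative=not → not all inputs occur → does not occur.
Control pod fails [AND]: Forward shuttle valve malfunctions=not, Outboard umbilical fails=occurs, Blind shear ram stuck=occurs, #2 accumulator bank trips=not → not all inputs occur → does not occur.
Backup path down [OR]: Main pilot line degraded=not, Solenoid trips=not, Auxiliary annular preventer 2 is inoperative=not, #1 hydraulic pump 2 fails=not → no input occurs → does not occur.
Hydraulic supply lost [AND]: Backup path down=not, Aft pipe ram 2 trips=occurs → not all inputs occur → does not occur.
Offshore blowout preventer fails to close [OR]: Ram stack down=not, Control pod fails=not, Hydraulic supply lost=not → no input occurs → does not occur.

No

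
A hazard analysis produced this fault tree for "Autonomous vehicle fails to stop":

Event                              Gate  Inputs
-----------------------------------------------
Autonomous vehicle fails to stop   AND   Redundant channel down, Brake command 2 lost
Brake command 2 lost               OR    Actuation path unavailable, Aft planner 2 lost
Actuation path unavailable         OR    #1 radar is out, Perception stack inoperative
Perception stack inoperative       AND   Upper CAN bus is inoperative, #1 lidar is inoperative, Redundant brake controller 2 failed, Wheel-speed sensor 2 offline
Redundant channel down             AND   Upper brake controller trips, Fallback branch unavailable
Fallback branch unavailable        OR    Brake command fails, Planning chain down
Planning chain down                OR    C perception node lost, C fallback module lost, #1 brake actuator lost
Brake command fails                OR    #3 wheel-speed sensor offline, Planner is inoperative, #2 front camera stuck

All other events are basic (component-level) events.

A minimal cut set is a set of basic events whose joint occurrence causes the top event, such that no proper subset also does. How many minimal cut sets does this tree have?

18

Brake command fails [OR]: union of children's cut sets → 3 cut set(s).
Planning chain down [OR]: union of children's cut sets → 3 cut set(s).
Fallback branch unavailable [OR]: union of children's cut sets → 6 cut set(s).
Redundant channel down [AND]: one cut set from each child combined → 1 × 6 = 6 cut set(s).
Perception stack inoperative [AND]: one cut set from each child combined → 1 × 1 × 1 × 1 = 1 cut set(s).
Actuation path unavailable [OR]: union of children's cut sets → 2 cut set(s).
Brake command 2 lost [OR]: union of children's cut sets → 3 cut set(s).
Autonomous vehicle fails to stop [AND]: one cut set from each child combined → 6 × 3 = 18 cut set(s).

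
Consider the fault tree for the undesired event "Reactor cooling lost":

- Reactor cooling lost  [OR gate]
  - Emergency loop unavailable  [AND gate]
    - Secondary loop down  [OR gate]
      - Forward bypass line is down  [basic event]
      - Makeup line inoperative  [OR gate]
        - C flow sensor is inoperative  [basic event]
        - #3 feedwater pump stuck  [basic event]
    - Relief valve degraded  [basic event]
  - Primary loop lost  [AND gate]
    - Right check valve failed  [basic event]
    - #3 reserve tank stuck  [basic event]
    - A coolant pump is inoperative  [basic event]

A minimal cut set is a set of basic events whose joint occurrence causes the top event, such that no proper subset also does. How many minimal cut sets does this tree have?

4

Makeup line inoperative [OR]: union of children's cut sets → 2 cut set(s).
Secondary loop down [OR]: union of children's cut sets → 3 cut set(s).
Emergency loop unavailable [AND]: one cut set from each child combined → 3 × 1 = 3 cut set(s).
Primary loop lost [AND]: one cut set from each child combined → 1 × 1 × 1 = 1 cut set(s).
Reactor cooling lost [OR]: union of children's cut sets → 4 cut set(s).
Minimal cut sets: {Forward bypass line is down, Relief valve degraded}; {C flow sensor is inoperative, Relief valve degraded}; {#3 feedwater pump stuck, Relief valve degraded}; {#3 reserve tank stuck, A coolant pump is inoperative, Right check valve failed}.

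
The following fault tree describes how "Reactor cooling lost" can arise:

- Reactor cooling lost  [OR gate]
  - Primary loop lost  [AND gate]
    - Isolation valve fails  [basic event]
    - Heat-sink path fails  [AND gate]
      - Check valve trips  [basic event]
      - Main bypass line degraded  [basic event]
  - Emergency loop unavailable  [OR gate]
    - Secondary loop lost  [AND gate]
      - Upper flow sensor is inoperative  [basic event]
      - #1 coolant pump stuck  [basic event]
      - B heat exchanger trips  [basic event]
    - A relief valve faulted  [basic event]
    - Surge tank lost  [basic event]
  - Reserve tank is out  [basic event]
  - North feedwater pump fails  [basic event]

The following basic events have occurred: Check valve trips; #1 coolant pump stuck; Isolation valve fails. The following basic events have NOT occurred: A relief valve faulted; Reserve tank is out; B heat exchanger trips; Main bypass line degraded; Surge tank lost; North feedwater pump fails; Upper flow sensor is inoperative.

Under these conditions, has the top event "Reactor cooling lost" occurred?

No

Heat-sink path fails [AND]: Check valve trips=occurs, Main bypass line degraded=not → not all inputs occur → does not occur.
Primary loop lost [AND]: Isolation valve fails=occurs, Heat-sink path fails=not → not all inputs occur → does not occur.
Secondary loop lost [AND]: Upper flow sensor is inoperative=not, #1 coolant pump stuck=occurs, B heat exchanger trips=not → not all inputs occur → does not occur.
Emergency loop unavailable [OR]: Secondary loop lost=not, A relief valve faulted=not, Surge tank lost=not → no input occurs → does not occur.
Reactor cooling lost [OR]: Primary loop lost=not, Emergency loop unavailable=not, Reserve tank is out=not, North feedwater pump fails=not → no input occurs → does not occur.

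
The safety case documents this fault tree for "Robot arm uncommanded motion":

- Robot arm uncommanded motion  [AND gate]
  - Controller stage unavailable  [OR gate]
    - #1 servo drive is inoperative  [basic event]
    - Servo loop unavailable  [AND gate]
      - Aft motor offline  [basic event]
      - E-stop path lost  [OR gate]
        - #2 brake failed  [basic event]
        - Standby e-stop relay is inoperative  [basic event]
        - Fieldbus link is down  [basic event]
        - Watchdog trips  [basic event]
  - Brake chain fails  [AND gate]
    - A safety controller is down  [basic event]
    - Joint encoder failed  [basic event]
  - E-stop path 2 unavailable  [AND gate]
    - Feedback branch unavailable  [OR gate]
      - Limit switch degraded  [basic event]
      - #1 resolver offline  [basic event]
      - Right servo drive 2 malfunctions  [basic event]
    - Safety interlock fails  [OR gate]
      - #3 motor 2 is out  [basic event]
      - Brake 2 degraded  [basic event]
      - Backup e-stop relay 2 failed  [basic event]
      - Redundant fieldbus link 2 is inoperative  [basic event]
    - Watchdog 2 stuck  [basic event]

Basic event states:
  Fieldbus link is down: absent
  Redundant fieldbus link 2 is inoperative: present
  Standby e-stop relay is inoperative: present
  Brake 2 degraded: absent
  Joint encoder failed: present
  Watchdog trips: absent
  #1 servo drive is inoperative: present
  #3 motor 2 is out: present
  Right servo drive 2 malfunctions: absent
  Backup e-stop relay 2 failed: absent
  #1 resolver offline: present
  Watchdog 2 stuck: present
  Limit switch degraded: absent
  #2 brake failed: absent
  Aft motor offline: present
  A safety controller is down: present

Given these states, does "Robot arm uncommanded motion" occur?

E-stop path lost [OR]: #2 brake failed=not, Standby e-stop relay is inoperative=occurs, Fieldbus link is down=not, Watchdog trips=not → at least one input occurs → occurs.
Servo loop unavailable [AND]: Aft motor offline=occurs, E-stop path lost=occurs → all inputs occur → occurs.
Controller stage unavailable [OR]: #1 servo drive is inoperative=occurs, Servo loop unavailable=occurs → at least one input occurs → occurs.
Brake chain fails [AND]: A safety controller is down=occurs, Joint encoder failed=occurs → all inputs occur → occurs.
Feedback branch unavailable [OR]: Limit switch degraded=not, #1 resolver offline=occurs, Right servo drive 2 malfunctions=not → at least one input occurs → occurs.
Safety interlock fails [OR]: #3 motor 2 is out=occurs, Brake 2 degraded=not, Backup e-stop relay 2 failed=not, Redundant fieldbus link 2 is inoperative=occurs → at least one input occurs → occurs.
E-stop path 2 unavailable [AND]: Feedback branch unavailable=occurs, Safety interlock fails=occurs, Watchdog 2 stuck=occurs → all inputs occur → occurs.
Robot arm uncommanded motion [AND]: Controller stage unavailable=occurs, Brake chain fails=occurs, E-stop path 2 unavailable=occurs → all inputs occur → occurs.

Yes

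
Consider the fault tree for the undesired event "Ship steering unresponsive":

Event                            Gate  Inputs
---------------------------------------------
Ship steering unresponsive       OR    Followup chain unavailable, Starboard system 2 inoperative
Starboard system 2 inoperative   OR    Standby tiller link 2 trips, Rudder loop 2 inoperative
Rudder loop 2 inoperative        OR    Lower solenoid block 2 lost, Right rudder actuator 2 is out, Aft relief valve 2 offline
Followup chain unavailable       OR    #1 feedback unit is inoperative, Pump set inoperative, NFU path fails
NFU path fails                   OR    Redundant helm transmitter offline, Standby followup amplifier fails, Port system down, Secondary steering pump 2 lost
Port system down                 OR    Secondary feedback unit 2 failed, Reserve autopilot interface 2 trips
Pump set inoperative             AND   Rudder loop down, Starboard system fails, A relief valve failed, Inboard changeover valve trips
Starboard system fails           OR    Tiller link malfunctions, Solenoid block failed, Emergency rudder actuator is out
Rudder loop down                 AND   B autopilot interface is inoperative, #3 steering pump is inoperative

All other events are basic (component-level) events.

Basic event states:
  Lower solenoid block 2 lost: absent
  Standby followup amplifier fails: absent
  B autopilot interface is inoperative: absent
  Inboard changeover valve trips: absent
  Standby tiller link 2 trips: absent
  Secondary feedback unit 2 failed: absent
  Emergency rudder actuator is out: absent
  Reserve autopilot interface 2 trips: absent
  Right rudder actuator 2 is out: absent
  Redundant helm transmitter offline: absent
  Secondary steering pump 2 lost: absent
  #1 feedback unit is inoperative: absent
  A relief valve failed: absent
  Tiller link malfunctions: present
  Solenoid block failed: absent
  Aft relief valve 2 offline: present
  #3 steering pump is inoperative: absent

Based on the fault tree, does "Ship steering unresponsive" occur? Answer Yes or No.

Rudder loop down [AND]: B autopilot interface is inoperative=not, #3 steering pump is inoperative=not → not all inputs occur → does not occur.
Starboard system fails [OR]: Tiller link malfunctions=occurs, Solenoid block failed=not, Emergency rudder actuator is out=not → at least one input occurs → occurs.
Pump set inoperative [AND]: Rudder loop down=not, Starboard system fails=occurs, A relief valve failed=not, Inboard changeover valve trips=not → not all inputs occur → does not occur.
Port system down [OR]: Secondary feedback unit 2 failed=not, Reserve autopilot interface 2 trips=not → no input occurs → does not occur.
NFU path fails [OR]: Redundant helm transmitter offline=not, Standby followup amplifier fails=not, Port system down=not, Secondary steering pump 2 lost=not → no input occurs → does not occur.
Followup chain unavailable [OR]: #1 feedback unit is inoperative=not, Pump set inoperative=not, NFU path fails=not → no input occurs → does not occur.
Rudder loop 2 inoperative [OR]: Lower solenoid block 2 lost=not, Right rudder actuator 2 is out=not, Aft relief valve 2 offline=occurs → at least one input occurs → occurs.
Starboard system 2 inoperative [OR]: Standby tiller link 2 trips=not, Rudder loop 2 inoperative=occurs → at least one input occurs → occurs.
Ship steering unresponsive [OR]: Followup chain unavailable=not, Starboard system 2 inoperative=occurs → at least one input occurs → occurs.

Yes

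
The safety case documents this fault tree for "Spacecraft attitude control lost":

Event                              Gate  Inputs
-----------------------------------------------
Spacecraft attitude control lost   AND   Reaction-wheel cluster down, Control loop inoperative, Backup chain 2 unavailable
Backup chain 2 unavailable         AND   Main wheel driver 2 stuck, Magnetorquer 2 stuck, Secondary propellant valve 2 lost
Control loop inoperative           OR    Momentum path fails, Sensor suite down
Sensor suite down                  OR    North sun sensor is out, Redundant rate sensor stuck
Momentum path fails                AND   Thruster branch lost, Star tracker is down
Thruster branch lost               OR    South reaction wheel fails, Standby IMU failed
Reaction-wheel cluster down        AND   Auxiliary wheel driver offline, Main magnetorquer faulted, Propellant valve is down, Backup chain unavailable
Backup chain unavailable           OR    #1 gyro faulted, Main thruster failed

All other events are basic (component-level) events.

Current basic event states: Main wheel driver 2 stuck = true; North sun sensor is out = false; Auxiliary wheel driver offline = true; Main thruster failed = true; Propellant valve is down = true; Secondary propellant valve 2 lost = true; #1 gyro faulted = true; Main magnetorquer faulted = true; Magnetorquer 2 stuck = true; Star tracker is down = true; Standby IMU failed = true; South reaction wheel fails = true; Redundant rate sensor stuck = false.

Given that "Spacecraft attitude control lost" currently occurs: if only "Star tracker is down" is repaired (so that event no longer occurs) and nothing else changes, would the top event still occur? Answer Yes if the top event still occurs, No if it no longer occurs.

No

Counterfactual: set "Star tracker is down" to not occurred.
Backup chain unavailable [OR]: #1 gyro faulted=occurs, Main thruster failed=occurs → at least one input occurs → occurs.
Reaction-wheel cluster down [AND]: Auxiliary wheel driver offline=occurs, Main magnetorquer faulted=occurs, Propellant valve is down=occurs, Backup chain unavailable=occurs → all inputs occur → occurs.
Thruster branch lost [OR]: South reaction wheel fails=occurs, Standby IMU failed=occurs → at least one input occurs → occurs.
Momentum path fails [AND]: Thruster branch lost=occurs, Star tracker is down=not → not all inputs occur → does not occur.
Sensor suite down [OR]: North sun sensor is out=not, Redundant rate sensor stuck=not → no input occurs → does not occur.
Control loop inoperative [OR]: Momentum path fails=not, Sensor suite down=not → no input occurs → does not occur.
Backup chain 2 unavailable [AND]: Main wheel driver 2 stuck=occurs, Magnetorquer 2 stuck=occurs, Secondary propellant valve 2 lost=occurs → all inputs occur → occurs.
Spacecraft attitude control lost [AND]: Reaction-wheel cluster down=occurs, Control loop inoperative=not, Backup chain 2 unavailable=occurs → not all inputs occur → does not occur.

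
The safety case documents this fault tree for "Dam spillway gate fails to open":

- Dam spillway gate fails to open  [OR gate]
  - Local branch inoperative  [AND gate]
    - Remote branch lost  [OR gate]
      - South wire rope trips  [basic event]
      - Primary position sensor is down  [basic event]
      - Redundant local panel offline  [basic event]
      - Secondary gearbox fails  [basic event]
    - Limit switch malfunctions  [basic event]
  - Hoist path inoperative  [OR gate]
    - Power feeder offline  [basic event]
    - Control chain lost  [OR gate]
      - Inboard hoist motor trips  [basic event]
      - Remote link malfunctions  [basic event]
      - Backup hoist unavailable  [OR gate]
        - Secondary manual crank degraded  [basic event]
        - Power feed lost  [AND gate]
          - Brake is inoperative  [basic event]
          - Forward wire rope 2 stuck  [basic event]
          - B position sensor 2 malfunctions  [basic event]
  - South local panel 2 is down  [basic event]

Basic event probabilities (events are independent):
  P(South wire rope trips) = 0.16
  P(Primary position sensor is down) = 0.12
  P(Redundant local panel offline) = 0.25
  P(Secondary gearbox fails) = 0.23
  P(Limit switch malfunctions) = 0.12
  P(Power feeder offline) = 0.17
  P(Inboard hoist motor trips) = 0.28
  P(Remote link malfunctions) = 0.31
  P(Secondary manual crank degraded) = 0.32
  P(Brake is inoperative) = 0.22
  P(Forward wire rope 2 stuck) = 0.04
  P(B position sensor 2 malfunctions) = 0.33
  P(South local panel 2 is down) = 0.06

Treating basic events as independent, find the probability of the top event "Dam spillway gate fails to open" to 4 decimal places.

0.7553

P(Remote branch lost) [OR] = 1 − (1−0.16) × (1−0.12) × (1−0.25) × (1−0.23) = 0.573112
P(Local branch inoperative) [AND] = 0.573112 × 0.12 = 0.068773
P(Power feed lost) [AND] = 0.22 × 0.04 × 0.33 = 0.002904
P(Backup hoist unavailable) [OR] = 1 − (1−0.32) × (1−0.002904) = 0.321975
P(Control chain lost) [OR] = 1 − (1−0.28) × (1−0.31) × (1−0.321975) = 0.663157
P(Hoist path inoperative) [OR] = 1 − (1−0.17) × (1−0.663157) = 0.720420
P(Dam spillway gate fails to open) [OR] = 1 − (1−0.068773) × (1−0.720420) × (1−0.06) = 0.755269
Rounded to 4 decimal places: P(Dam spillway gate fails to open) ≈ 0.7553.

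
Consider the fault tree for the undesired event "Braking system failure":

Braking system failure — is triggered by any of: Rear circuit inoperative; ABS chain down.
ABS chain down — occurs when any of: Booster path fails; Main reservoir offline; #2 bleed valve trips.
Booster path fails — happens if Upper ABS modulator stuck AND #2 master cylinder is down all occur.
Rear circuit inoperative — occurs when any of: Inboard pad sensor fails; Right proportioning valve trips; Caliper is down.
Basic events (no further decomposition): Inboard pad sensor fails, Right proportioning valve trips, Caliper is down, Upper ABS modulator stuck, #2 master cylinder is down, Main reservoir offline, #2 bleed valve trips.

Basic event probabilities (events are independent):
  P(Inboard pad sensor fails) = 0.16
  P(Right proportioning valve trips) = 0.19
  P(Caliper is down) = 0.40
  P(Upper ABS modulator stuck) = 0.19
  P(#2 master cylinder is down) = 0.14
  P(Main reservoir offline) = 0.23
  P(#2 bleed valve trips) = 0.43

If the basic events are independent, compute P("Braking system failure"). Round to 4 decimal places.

P(Rear circuit inoperative) [OR] = 1 − (1−0.16) × (1−0.19) × (1−0.40) = 0.591760
P(Booster path fails) [AND] = 0.19 × 0.14 = 0.026600
P(ABS chain down) [OR] = 1 − (1−0.026600) × (1−0.23) × (1−0.43) = 0.572775
P(Braking system failure) [OR] = 1 − (1−0.591760) × (1−0.572775) = 0.825590
Rounded to 4 decimal places: P(Braking system failure) ≈ 0.8256.

0.8256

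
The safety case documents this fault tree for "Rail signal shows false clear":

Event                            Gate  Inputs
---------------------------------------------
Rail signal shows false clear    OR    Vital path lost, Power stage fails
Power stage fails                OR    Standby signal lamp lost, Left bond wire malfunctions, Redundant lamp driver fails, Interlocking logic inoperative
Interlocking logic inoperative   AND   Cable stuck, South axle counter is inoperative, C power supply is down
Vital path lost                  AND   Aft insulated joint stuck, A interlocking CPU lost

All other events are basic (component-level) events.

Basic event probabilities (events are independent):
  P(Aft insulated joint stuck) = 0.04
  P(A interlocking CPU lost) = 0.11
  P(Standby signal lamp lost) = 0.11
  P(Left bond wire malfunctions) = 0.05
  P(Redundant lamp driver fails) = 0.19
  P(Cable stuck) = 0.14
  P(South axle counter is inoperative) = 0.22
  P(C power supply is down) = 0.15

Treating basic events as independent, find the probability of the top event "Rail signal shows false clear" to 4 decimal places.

P(Vital path lost) [AND] = 0.04 × 0.11 = 0.004400
P(Interlocking logic inoperative) [AND] = 0.14 × 0.22 × 0.15 = 0.004620
P(Power stage fails) [OR] = 1 − (1−0.11) × (1−0.05) × (1−0.19) × (1−0.004620) = 0.318309
P(Rail signal shows false clear) [OR] = 1 − (1−0.004400) × (1−0.318309) = 0.321308
Rounded to 4 decimal places: P(Rail signal shows false clear) ≈ 0.3213.

0.3213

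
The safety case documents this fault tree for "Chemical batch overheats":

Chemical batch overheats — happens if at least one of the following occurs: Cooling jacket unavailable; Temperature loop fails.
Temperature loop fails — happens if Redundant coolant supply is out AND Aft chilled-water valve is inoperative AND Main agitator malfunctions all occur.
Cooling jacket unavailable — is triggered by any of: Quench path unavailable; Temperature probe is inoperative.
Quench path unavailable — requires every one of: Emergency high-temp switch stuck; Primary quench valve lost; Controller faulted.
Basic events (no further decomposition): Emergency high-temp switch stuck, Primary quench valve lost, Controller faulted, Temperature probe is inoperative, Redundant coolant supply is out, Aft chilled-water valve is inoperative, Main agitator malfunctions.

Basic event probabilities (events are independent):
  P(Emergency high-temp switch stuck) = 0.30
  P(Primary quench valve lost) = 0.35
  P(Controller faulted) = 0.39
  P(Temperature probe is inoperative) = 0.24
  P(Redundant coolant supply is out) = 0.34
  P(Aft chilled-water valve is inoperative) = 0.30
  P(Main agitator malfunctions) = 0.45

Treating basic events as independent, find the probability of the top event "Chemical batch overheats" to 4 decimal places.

P(Quench path unavailable) [AND] = 0.30 × 0.35 × 0.39 = 0.040950
P(Cooling jacket unavailable) [OR] = 1 − (1−0.040950) × (1−0.24) = 0.271122
P(Temperature loop fails) [AND] = 0.34 × 0.30 × 0.45 = 0.045900
P(Chemical batch overheats) [OR] = 1 − (1−0.271122) × (1−0.045900) = 0.304578
Rounded to 4 decimal places: P(Chemical batch overheats) ≈ 0.3046.

0.3046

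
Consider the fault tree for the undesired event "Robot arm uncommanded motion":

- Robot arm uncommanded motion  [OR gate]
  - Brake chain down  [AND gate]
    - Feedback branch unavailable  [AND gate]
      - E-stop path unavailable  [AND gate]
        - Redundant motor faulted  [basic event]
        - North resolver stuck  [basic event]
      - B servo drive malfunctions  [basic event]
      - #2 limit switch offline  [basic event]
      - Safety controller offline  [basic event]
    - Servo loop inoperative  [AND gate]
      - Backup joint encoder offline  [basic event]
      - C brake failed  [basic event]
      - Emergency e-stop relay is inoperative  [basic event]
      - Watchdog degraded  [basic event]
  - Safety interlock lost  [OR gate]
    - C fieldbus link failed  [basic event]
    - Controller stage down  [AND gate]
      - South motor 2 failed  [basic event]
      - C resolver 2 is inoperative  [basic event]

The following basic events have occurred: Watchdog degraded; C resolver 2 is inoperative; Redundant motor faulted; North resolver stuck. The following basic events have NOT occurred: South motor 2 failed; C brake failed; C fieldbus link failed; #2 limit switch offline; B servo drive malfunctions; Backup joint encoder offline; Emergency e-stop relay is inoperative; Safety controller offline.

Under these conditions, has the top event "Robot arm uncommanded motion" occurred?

E-stop path unavailable [AND]: Redundant motor faulted=occurs, North resolver stuck=occurs → all inputs occur → occurs.
Feedback branch unavailable [AND]: E-stop path unavailable=occurs, B servo drive malfunctions=not, #2 limit switch offline=not, Safety controller offline=not → not all inputs occur → does not occur.
Servo loop inoperative [AND]: Backup joint encoder offline=not, C brake failed=not, Emergency e-stop relay is inoperative=not, Watchdog degraded=occurs → not all inputs occur → does not occur.
Brake chain down [AND]: Feedback branch unavailable=not, Servo loop inoperative=not → not all inputs occur → does not occur.
Controller stage down [AND]: South motor 2 failed=not, C resolver 2 is inoperative=occurs → not all inputs occur → does not occur.
Safety interlock lost [OR]: C fieldbus link failed=not, Controller stage down=not → no input occurs → does not occur.
Robot arm uncommanded motion [OR]: Brake chain down=not, Safety interlock lost=not → no input occurs → does not occur.

No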